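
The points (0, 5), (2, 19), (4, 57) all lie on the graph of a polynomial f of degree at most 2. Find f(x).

Write f(x) = ax^2 + bx + c. Substituting each data point gives a linear system:
  c = 5
  4a + 2b + c = 19
  16a + 4b + c = 57
Solving the system yields a = 3, b = 1, c = 5.
So f(x) = 3x^2 + x + 5.
Check: f(4) = 57. ✓

f(x) = 3x^2 + x + 5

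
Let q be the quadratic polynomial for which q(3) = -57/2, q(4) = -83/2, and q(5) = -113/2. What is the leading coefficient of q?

Write q(s) = as^2 + bs + c. Substituting each data point gives a linear system:
  9a + 3b + c = -57/2
  16a + 4b + c = -83/2
  25a + 5b + c = -113/2
Solving the system yields a = -1, b = -6, c = -3/2.
So q(s) = -s² - 6s - 3/2.
The leading coefficient is -1.

-1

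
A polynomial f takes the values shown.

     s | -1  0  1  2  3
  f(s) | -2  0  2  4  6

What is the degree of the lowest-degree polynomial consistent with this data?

Forward differences of the values at s = -1, 0, 1, 2, 3:
  f  : -2  0  2  4  6
  Δ  : 2  2  2  2
  Δ^2: 0  0  0
  Δ^3: 0  0
  Δ^4: 0
The first differences are constant (2) and nonzero, while all higher differences vanish, so the minimal degree is 1.

1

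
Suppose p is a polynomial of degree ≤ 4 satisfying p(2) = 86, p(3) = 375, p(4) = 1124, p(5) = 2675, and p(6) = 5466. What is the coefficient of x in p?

5

Write p(x) = ax^4 + bx^3 + cx^2 + dx + e. Substituting each data point gives a linear system:
  16a + 8b + 4c + 2d + e = 86
  81a + 27b + 9c + 3d + e = 375
  256a + 64b + 16c + 4d + e = 1124
  625a + 125b + 25c + 5d + e = 2675
  1296a + 216b + 36c + 6d + e = 5466
Solving the system yields a = 4, b = 1, c = 1, d = 5, e = 0.
So p(x) = 4x^4 + x^3 + x^2 + 5x.
The coefficient of x is 5.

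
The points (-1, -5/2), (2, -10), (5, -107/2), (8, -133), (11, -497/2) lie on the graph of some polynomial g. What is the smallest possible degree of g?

Forward differences of the values at n = -1, 2, 5, 8, 11:
  g  : -5/2  -10  -107/2  -133  -497/2
  Δ  : -15/2  -87/2  -159/2  -231/2
  Δ^2: -36  -36  -36
  Δ^3: 0  0
  Δ^4: 0
The second differences are constant (-36) and nonzero, while all higher differences vanish, so the minimal degree is 2.

2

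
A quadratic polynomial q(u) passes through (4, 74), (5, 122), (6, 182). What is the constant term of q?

Write q(u) = au^2 + bu + c. Substituting each data point gives a linear system:
  16a + 4b + c = 74
  25a + 5b + c = 122
  36a + 6b + c = 182
Solving the system yields a = 6, b = -6, c = 2.
So q(u) = 6u^2 - 6u + 2.
The constant term is 2.

2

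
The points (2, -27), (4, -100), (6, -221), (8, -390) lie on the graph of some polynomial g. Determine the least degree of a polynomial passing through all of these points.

Forward differences of the values at t = 2, 4, 6, 8:
  g  : -27  -100  -221  -390
  Δ  : -73  -121  -169
  Δ^2: -48  -48
  Δ^3: 0
The second differences are constant (-48) and nonzero, while all higher differences vanish, so the minimal degree is 2.

2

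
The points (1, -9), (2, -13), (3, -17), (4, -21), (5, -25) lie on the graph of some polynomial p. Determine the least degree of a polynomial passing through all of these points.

Forward differences of the values at s = 1, 2, 3, 4, 5:
  p  : -9  -13  -17  -21  -25
  Δ  : -4  -4  -4  -4
  Δ^2: 0  0  0
  Δ^3: 0  0
  Δ^4: 0
The first differences are constant (-4) and nonzero, while all higher differences vanish, so the minimal degree is 1.

1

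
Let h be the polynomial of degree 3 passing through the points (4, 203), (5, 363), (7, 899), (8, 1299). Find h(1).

Using the Lagrange interpolation formula with nodes 4, 5, 7, 8:
  L_0(u) = (u - 5)(u - 7)(u - 8) / -12
  L_1(u) = (u - 4)(u - 7)(u - 8) / 6
  L_2(u) = (u - 4)(u - 5)(u - 8) / -6
  L_3(u) = (u - 4)(u - 5)(u - 7) / 12
Then h(u) = 203·L_0(u) + 363·L_1(u) + 899·L_2(u) + 1299·L_3(u).
Expanding and collecting terms gives h(u) = 2u³ + 4u² + 2u + 3.
Evaluating at u = 1: h(1) = 11.

11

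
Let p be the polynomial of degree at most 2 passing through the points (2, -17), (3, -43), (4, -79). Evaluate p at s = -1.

1

Using the Lagrange interpolation formula with nodes 2, 3, 4:
  L_0(s) = (s - 3)(s - 4) / 2
  L_1(s) = (s - 2)(s - 4) / -1
  L_2(s) = (s - 2)(s - 3) / 2
Then p(s) = -17·L_0(s) - 43·L_1(s) - 79·L_2(s).
Expanding and collecting terms gives p(s) = -5s^2 - s + 5.
Evaluating at s = -1: p(-1) = 1.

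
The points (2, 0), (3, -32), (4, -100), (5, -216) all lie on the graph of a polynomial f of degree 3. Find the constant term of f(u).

4

Write f(u) = au^3 + bu^2 + cu + d. Substituting each data point gives a linear system:
  8a + 4b + 2c + d = 0
  27a + 9b + 3c + d = -32
  64a + 16b + 4c + d = -100
  125a + 25b + 5c + d = -216
Solving the system yields a = -2, b = 0, c = 6, d = 4.
So f(u) = -2u^3 + 6u + 4.
The constant term is 4.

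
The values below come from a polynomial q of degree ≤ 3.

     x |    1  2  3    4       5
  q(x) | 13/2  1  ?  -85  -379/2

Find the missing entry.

-51/2

On equispaced nodes a degree-3 polynomial has vanishing fourth forward difference, so
  q(1) - 4·q(2) + 6·q(3) - 4·q(4) + q(5) = 0.
Substituting the known values and solving for q(3):
  6·q(3) = -153
  q(3) = -51/2.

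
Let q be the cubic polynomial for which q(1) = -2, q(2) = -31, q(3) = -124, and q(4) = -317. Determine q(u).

q(u) = -6u^3 + 4u^2 + u - 1

Using the Lagrange interpolation formula with nodes 1, 2, 3, 4:
  L_0(u) = (u - 2)(u - 3)(u - 4) / -6
  L_1(u) = (u - 1)(u - 3)(u - 4) / 2
  L_2(u) = (u - 1)(u - 2)(u - 4) / -2
  L_3(u) = (u - 1)(u - 2)(u - 3) / 6
Then q(u) = -2·L_0(u) - 31·L_1(u) - 124·L_2(u) - 317·L_3(u).
Expanding and collecting terms gives q(u) = -6u^3 + 4u^2 + u - 1.
Check: q(1) = -2. ✓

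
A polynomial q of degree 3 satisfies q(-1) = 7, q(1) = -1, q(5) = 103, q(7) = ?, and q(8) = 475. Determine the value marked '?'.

The 4 known points determine the degree-3 polynomial uniquely.
Write q(t) = at^3 + bt^2 + ct + d. Substituting each data point gives a linear system:
  -a + b - c + d = 7
  a + b + c + d = -1
  125a + 25b + 5c + d = 103
  512a + 64b + 8c + d = 475
Solving the system yields a = 1, b = 0, c = -5, d = 3.
So q(t) = t^3 - 5t + 3.
Then q(7) = 311.

311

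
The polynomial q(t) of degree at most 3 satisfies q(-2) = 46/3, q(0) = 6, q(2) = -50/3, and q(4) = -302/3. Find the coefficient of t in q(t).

Write q(t) = at^3 + bt^2 + ct + d. Substituting each data point gives a linear system:
  -8a + 4b - 2c + d = 46/3
  d = 6
  8a + 4b + 2c + d = -50/3
  64a + 16b + 4c + d = -302/3
Solving the system yields a = -1, b = -5/3, c = -4, d = 6.
So q(t) = -t³ - (5/3)t² - 4t + 6.
The coefficient of t is -4.

-4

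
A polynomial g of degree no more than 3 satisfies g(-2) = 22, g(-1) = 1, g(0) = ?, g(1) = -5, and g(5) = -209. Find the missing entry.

-4

The 4 known points determine the degree-3 polynomial uniquely.
Write g(u) = au^3 + bu^2 + cu + d. Substituting each data point gives a linear system:
  -8a + 4b - 2c + d = 22
  -a + b - c + d = 1
  a + b + c + d = -5
  125a + 25b + 5c + d = -209
Solving the system yields a = -2, b = 2, c = -1, d = -4.
So g(u) = -2u^3 + 2u^2 - u - 4.
Then g(0) = -4.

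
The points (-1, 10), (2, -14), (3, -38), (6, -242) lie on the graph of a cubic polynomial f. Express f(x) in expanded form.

f(x) = -x^3 - 5x + 4

Using the Lagrange interpolation formula with nodes -1, 2, 3, 6:
  L_0(x) = (x - 2)(x - 3)(x - 6) / -84
  L_1(x) = (x + 1)(x - 3)(x - 6) / 12
  L_2(x) = (x + 1)(x - 2)(x - 6) / -12
  L_3(x) = (x + 1)(x - 2)(x - 3) / 84
Then f(x) = 10·L_0(x) - 14·L_1(x) - 38·L_2(x) - 242·L_3(x).
Expanding and collecting terms gives f(x) = -x³ - 5x + 4.
Check: f(-1) = 10. ✓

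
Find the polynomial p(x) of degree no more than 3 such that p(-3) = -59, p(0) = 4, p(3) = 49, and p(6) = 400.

p(x) = 2x^3 - x^2 + 4

Using the Lagrange interpolation formula with nodes -3, 0, 3, 6:
  L_0(x) = x(x - 3)(x - 6) / -162
  L_1(x) = (x + 3)(x - 3)(x - 6) / 54
  L_2(x) = (x + 3)x(x - 6) / -54
  L_3(x) = (x + 3)x(x - 3) / 162
Then p(x) = -59·L_0(x) + 4·L_1(x) + 49·L_2(x) + 400·L_3(x).
Expanding and collecting terms gives p(x) = 2x³ - x² + 4.
Check: p(3) = 49. ✓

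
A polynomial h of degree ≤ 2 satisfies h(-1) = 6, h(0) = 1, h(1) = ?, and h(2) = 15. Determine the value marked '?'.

4

The 3 known points determine the degree-2 polynomial uniquely.
Write h(s) = as^2 + bs + c. Substituting each data point gives a linear system:
  a - b + c = 6
  c = 1
  4a + 2b + c = 15
Solving the system yields a = 4, b = -1, c = 1.
So h(s) = 4s^2 - s + 1.
Then h(1) = 4.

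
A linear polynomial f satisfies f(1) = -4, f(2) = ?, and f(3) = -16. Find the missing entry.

-10

On equispaced nodes a degree-1 polynomial has vanishing second forward difference, so
  f(1) - 2·f(2) + f(3) = 0.
Substituting the known values and solving for f(2):
  -2·f(2) = 20
  f(2) = -10.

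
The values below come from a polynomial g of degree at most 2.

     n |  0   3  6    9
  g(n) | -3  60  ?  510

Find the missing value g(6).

231

On equispaced nodes a degree-2 polynomial has vanishing third forward difference, so
  - g(0) + 3·g(3) - 3·g(6) + g(9) = 0.
Substituting the known values and solving for g(6):
  -3·g(6) = -693
  g(6) = 231.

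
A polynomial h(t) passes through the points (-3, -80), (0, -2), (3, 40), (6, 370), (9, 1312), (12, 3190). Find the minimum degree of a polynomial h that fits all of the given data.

Forward differences of the values at t = -3, 0, 3, 6, 9, 12:
  h  : -80  -2  40  370  1312  3190
  Δ  : 78  42  330  942  1878
  Δ^2: -36  288  612  936
  Δ^3: 324  324  324
  Δ^4: 0  0
  Δ^5: 0
The third differences are constant (324) and nonzero, while all higher differences vanish, so the minimal degree is 3.

3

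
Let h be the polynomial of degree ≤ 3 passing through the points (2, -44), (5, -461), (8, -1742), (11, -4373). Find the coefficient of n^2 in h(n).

-3

Write h(n) = an^3 + bn^2 + cn + d. Substituting each data point gives a linear system:
  8a + 4b + 2c + d = -44
  125a + 25b + 5c + d = -461
  512a + 64b + 8c + d = -1742
  1331a + 121b + 11c + d = -4373
Solving the system yields a = -3, b = -3, c = -1, d = -6.
So h(n) = -3n^3 - 3n^2 - n - 6.
The coefficient of n^2 is -3.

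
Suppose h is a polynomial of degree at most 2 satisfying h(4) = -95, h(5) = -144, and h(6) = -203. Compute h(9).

-440

Forward differences of the values at t = 4, 5, 6:
  h  : -95  -144  -203
  Δ  : -49  -59
  Δ^2: -10
The second differences are constant, confirming degree 2.
Interpolating (Newton forward form) and evaluating at t = 9 gives h(9) = -440.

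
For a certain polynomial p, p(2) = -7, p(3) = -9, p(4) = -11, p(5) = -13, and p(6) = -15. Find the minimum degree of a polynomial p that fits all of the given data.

Forward differences of the values at s = 2, 3, 4, 5, 6:
  p  : -7  -9  -11  -13  -15
  Δ  : -2  -2  -2  -2
  Δ^2: 0  0  0
  Δ^3: 0  0
  Δ^4: 0
The first differences are constant (-2) and nonzero, while all higher differences vanish, so the minimal degree is 1.

1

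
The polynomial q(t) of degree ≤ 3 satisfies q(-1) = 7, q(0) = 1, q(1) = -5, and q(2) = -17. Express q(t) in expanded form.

Write q(t) = at^3 + bt^2 + ct + d. Substituting each data point gives a linear system:
  -a + b - c + d = 7
  d = 1
  a + b + c + d = -5
  8a + 4b + 2c + d = -17
Solving the system yields a = -1, b = 0, c = -5, d = 1.
So q(t) = -t^3 - 5t + 1.
Check: q(2) = -17. ✓

q(t) = -t^3 - 5t + 1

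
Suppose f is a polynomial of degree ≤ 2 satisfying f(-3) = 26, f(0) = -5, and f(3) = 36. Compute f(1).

Forward differences of the values at n = -3, 0, 3:
  f  : 26  -5  36
  Δ  : -31  41
  Δ^2: 72
The second differences are constant, confirming degree 2.
Interpolating (Newton forward form) and evaluating at n = 1 gives f(1) = 2/3.

2/3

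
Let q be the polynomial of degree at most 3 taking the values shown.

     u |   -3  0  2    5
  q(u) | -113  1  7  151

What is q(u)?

Using the Lagrange interpolation formula with nodes -3, 0, 2, 5:
  L_0(u) = u(u - 2)(u - 5) / -120
  L_1(u) = (u + 3)(u - 2)(u - 5) / 30
  L_2(u) = (u + 3)u(u - 5) / -30
  L_3(u) = (u + 3)u(u - 2) / 120
Then q(u) = -113·L_0(u) + 1·L_1(u) + 7·L_2(u) + 151·L_3(u).
Expanding and collecting terms gives q(u) = 2u³ - 5u² + 5u + 1.
Check: q(2) = 7. ✓

q(u) = 2u^3 - 5u^2 + 5u + 1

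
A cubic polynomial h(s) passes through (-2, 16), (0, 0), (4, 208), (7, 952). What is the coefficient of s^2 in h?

6

Write h(s) = as^3 + bs^2 + cs + d. Substituting each data point gives a linear system:
  -8a + 4b - 2c + d = 16
  d = 0
  64a + 16b + 4c + d = 208
  343a + 49b + 7c + d = 952
Solving the system yields a = 2, b = 6, c = -4, d = 0.
So h(s) = 2s^3 + 6s^2 - 4s.
The coefficient of s^2 is 6.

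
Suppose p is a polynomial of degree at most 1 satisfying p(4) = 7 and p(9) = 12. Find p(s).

Write p(s) = as + b. Substituting each data point gives a linear system:
  4a + b = 7
  9a + b = 12
Solving the system yields a = 1, b = 3.
So p(s) = s + 3.
Check: p(9) = 12. ✓

p(s) = s + 3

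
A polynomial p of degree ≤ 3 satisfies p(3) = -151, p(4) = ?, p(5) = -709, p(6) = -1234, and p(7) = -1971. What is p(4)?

-360

The 4 known points determine the degree-3 polynomial uniquely.
Write p(x) = ax^3 + bx^2 + cx + d. Substituting each data point gives a linear system:
  27a + 9b + 3c + d = -151
  125a + 25b + 5c + d = -709
  216a + 36b + 6c + d = -1234
  343a + 49b + 7c + d = -1971
Solving the system yields a = -6, b = 2, c = -1, d = -4.
So p(x) = -6x³ + 2x² - x - 4.
Then p(4) = -360.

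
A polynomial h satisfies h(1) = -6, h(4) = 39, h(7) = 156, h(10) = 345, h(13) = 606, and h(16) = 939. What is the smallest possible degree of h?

2

Forward differences of the values at s = 1, 4, 7, 10, 13, 16:
  h  : -6  39  156  345  606  939
  Δ  : 45  117  189  261  333
  Δ^2: 72  72  72  72
  Δ^3: 0  0  0
  Δ^4: 0  0
  Δ^5: 0
The second differences are constant (72) and nonzero, while all higher differences vanish, so the minimal degree is 2.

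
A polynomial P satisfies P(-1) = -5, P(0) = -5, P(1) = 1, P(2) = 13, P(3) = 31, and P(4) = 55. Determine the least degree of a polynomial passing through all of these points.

2

Forward differences of the values at t = -1, 0, 1, 2, 3, 4:
  P  : -5  -5  1  13  31  55
  Δ  : 0  6  12  18  24
  Δ^2: 6  6  6  6
  Δ^3: 0  0  0
  Δ^4: 0  0
  Δ^5: 0
The second differences are constant (6) and nonzero, while all higher differences vanish, so the minimal degree is 2.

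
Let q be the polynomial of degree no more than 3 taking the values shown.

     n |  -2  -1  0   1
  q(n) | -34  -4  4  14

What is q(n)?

q(n) = 4n^3 + n^2 + 5n + 4

Write q(n) = an^3 + bn^2 + cn + d. Substituting each data point gives a linear system:
  -8a + 4b - 2c + d = -34
  -a + b - c + d = -4
  d = 4
  a + b + c + d = 14
Solving the system yields a = 4, b = 1, c = 5, d = 4.
So q(n) = 4n³ + n² + 5n + 4.
Check: q(1) = 14. ✓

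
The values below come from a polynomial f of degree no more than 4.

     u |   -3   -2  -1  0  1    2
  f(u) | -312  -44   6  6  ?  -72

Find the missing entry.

4

The 5 known points determine the degree-4 polynomial uniquely.
Write f(u) = au^4 + bu^3 + cu^2 + du + e. Substituting each data point gives a linear system:
  81a - 27b + 9c - 3d + e = -312
  16a - 8b + 4c - 2d + e = -44
  a - b + c - d + e = 6
  e = 6
  16a + 8b + 4c + 2d + e = -72
Solving the system yields a = -5, b = -2, c = 4, d = 1, e = 6.
So f(u) = -5u⁴ - 2u³ + 4u² + u + 6.
Then f(1) = 4.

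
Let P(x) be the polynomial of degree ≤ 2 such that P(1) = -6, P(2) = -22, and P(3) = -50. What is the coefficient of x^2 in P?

Write P(x) = ax^2 + bx + c. Substituting each data point gives a linear system:
  a + b + c = -6
  4a + 2b + c = -22
  9a + 3b + c = -50
Solving the system yields a = -6, b = 2, c = -2.
So P(x) = -6x^2 + 2x - 2.
The leading coefficient is -6.

-6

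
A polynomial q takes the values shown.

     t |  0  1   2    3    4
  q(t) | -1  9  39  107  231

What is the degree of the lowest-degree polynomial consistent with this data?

3

Forward differences of the values at t = 0, 1, 2, 3, 4:
  q  : -1  9  39  107  231
  Δ  : 10  30  68  124
  Δ^2: 20  38  56
  Δ^3: 18  18
  Δ^4: 0
The third differences are constant (18) and nonzero, while all higher differences vanish, so the minimal degree is 3.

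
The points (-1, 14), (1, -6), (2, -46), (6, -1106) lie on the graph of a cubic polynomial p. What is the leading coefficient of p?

Write p(n) = an^3 + bn^2 + cn + d. Substituting each data point gives a linear system:
  -a + b - c + d = 14
  a + b + c + d = -6
  8a + 4b + 2c + d = -46
  216a + 36b + 6c + d = -1106
Solving the system yields a = -5, b = 0, c = -5, d = 4.
So p(n) = -5n^3 - 5n + 4.
The leading coefficient is -5.

-5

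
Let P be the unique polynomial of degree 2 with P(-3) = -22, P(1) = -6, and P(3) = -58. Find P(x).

P(x) = -5x^2 - 6x + 5

Write P(x) = ax^2 + bx + c. Substituting each data point gives a linear system:
  9a - 3b + c = -22
  a + b + c = -6
  9a + 3b + c = -58
Solving the system yields a = -5, b = -6, c = 5.
So P(x) = -5x^2 - 6x + 5.
Check: P(-3) = -22. ✓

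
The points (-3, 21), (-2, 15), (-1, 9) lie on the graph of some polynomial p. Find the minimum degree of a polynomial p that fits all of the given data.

1

Forward differences of the values at x = -3, -2, -1:
  p  : 21  15  9
  Δ  : -6  -6
  Δ^2: 0
The first differences are constant (-6) and nonzero, while all higher differences vanish, so the minimal degree is 1.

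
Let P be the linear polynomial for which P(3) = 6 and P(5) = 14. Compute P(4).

Write P(n) = an + b. Substituting each data point gives a linear system:
  3a + b = 6
  5a + b = 14
Solving the system yields a = 4, b = -6.
So P(n) = 4n - 6.
Then P(4) = 10.

10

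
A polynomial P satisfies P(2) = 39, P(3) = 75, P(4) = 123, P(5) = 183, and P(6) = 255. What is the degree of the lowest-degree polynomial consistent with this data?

2

Forward differences of the values at x = 2, 3, 4, 5, 6:
  P  : 39  75  123  183  255
  Δ  : 36  48  60  72
  Δ^2: 12  12  12
  Δ^3: 0  0
  Δ^4: 0
The second differences are constant (12) and nonzero, while all higher differences vanish, so the minimal degree is 2.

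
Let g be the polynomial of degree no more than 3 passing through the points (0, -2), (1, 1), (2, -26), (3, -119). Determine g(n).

Using the Lagrange interpolation formula with nodes 0, 1, 2, 3:
  L_0(n) = (n - 1)(n - 2)(n - 3) / -6
  L_1(n) = n(n - 2)(n - 3) / 2
  L_2(n) = n(n - 1)(n - 3) / -2
  L_3(n) = n(n - 1)(n - 2) / 6
Then g(n) = -2·L_0(n) + 1·L_1(n) - 26·L_2(n) - 119·L_3(n).
Expanding and collecting terms gives g(n) = -6n^3 + 3n^2 + 6n - 2.
Check: g(0) = -2. ✓

g(n) = -6n^3 + 3n^2 + 6n - 2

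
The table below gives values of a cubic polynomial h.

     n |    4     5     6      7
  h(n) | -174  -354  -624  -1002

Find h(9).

Write h(n) = an^3 + bn^2 + cn + d. Substituting each data point gives a linear system:
  64a + 16b + 4c + d = -174
  125a + 25b + 5c + d = -354
  216a + 36b + 6c + d = -624
  343a + 49b + 7c + d = -1002
Solving the system yields a = -3, b = 0, c = 3, d = 6.
So h(n) = -3n^3 + 3n + 6.
Then h(9) = -2154.

-2154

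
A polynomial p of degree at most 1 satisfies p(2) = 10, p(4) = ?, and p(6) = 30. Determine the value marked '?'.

On equispaced nodes a degree-1 polynomial has vanishing second forward difference, so
  p(2) - 2·p(4) + p(6) = 0.
Substituting the known values and solving for p(4):
  -2·p(4) = -40
  p(4) = 20.

20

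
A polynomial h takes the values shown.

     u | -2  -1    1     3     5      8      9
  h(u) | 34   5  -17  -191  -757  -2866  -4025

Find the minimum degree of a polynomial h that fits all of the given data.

3

Divided differences on the nodes -2, -1, 1, 3, 5, 8, 9:
  order 0: 34  5  -17  -191  -757  -2866  -4025
  order 1: -29  -11  -87  -283  -703  -1159
  order 2: 6  -19  -49  -84  -114
  order 3: -5  -5  -5  -5
  order 4: 0  0  0
  order 5: 0  0
  order 6: 0
The order-3 divided differences are all -5 (nonzero) and every higher order vanishes, so the data lies on a polynomial of degree exactly 3.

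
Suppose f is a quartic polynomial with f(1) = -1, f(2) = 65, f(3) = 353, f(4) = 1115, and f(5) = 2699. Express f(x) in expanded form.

Write f(x) = ax^4 + bx^3 + cx^2 + dx + e. Substituting each data point gives a linear system:
  a + b + c + d + e = -1
  16a + 8b + 4c + 2d + e = 65
  81a + 27b + 9c + 3d + e = 353
  256a + 64b + 16c + 4d + e = 1115
  625a + 125b + 25c + 5d + e = 2699
Solving the system yields a = 4, b = 2, c = -1, d = -5, e = -1.
So f(x) = 4x^4 + 2x^3 - x^2 - 5x - 1.
Check: f(4) = 1115. ✓

f(x) = 4x^4 + 2x^3 - x^2 - 5x - 1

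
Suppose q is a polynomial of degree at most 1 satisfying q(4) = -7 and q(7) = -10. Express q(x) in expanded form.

Write q(x) = ax + b. Substituting each data point gives a linear system:
  4a + b = -7
  7a + b = -10
Solving the system yields a = -1, b = -3.
So q(x) = -x - 3.
Check: q(7) = -10. ✓

q(x) = -x - 3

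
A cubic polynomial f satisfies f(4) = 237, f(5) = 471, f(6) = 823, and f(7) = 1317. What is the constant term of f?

Write f(u) = au^3 + bu^2 + cu + d. Substituting each data point gives a linear system:
  64a + 16b + 4c + d = 237
  125a + 25b + 5c + d = 471
  216a + 36b + 6c + d = 823
  343a + 49b + 7c + d = 1317
Solving the system yields a = 4, b = -1, c = -1, d = 1.
So f(u) = 4u^3 - u^2 - u + 1.
The constant term is 1.

1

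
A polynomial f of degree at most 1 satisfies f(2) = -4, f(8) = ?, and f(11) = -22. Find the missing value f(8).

-16

The 2 known points determine the degree-1 polynomial uniquely.
Write f(s) = as + b. Substituting each data point gives a linear system:
  2a + b = -4
  11a + b = -22
Solving the system yields a = -2, b = 0.
So f(s) = -2s.
Then f(8) = -16.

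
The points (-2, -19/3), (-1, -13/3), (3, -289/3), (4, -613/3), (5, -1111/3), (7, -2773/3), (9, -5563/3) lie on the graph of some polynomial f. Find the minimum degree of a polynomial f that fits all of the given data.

Divided differences on the nodes -2, -1, 3, 4, 5, 7, 9:
  order 0: -19/3  -13/3  -289/3  -613/3  -1111/3  -2773/3  -5563/3
  order 1: 2  -23  -108  -166  -277  -465
  order 2: -5  -17  -29  -37  -47
  order 3: -2  -2  -2  -2
  order 4: 0  0  0
  order 5: 0  0
  order 6: 0
The order-3 divided differences are all -2 (nonzero) and every higher order vanishes, so the data lies on a polynomial of degree exactly 3.

3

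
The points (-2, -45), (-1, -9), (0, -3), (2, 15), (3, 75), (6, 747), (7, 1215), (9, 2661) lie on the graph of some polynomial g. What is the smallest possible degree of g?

3

Divided differences on the nodes -2, -1, 0, 2, 3, 6, 7, 9:
  order 0: -45  -9  -3  15  75  747  1215  2661
  order 1: 36  6  9  60  224  468  723
  order 2: -15  1  17  41  61  85
  order 3: 4  4  4  4  4
  order 4: 0  0  0  0
  order 5: 0  0  0
  order 6: 0  0
  order 7: 0
The order-3 divided differences are all 4 (nonzero) and every higher order vanishes, so the data lies on a polynomial of degree exactly 3.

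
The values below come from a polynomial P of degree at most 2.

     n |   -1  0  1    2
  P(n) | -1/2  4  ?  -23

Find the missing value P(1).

-7/2

The 3 known points determine the degree-2 polynomial uniquely.
Write P(n) = an^2 + bn + c. Substituting each data point gives a linear system:
  a - b + c = -1/2
  c = 4
  4a + 2b + c = -23
Solving the system yields a = -6, b = -3/2, c = 4.
So P(n) = -6n² - (3/2)n + 4.
Then P(1) = -7/2.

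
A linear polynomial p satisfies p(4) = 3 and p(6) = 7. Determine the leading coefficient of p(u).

2

Write p(u) = au + b. Substituting each data point gives a linear system:
  4a + b = 3
  6a + b = 7
Solving the system yields a = 2, b = -5.
So p(u) = 2u - 5.
The leading coefficient is 2.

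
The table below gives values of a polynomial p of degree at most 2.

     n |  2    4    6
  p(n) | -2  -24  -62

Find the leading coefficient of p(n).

Write p(n) = an^2 + bn + c. Substituting each data point gives a linear system:
  4a + 2b + c = -2
  16a + 4b + c = -24
  36a + 6b + c = -62
Solving the system yields a = -2, b = 1, c = 4.
So p(n) = -2n^2 + n + 4.
The leading coefficient is -2.

-2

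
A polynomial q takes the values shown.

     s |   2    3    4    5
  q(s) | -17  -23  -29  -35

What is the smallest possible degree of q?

Forward differences of the values at s = 2, 3, 4, 5:
  q  : -17  -23  -29  -35
  Δ  : -6  -6  -6
  Δ^2: 0  0
  Δ^3: 0
The first differences are constant (-6) and nonzero, while all higher differences vanish, so the minimal degree is 1.

1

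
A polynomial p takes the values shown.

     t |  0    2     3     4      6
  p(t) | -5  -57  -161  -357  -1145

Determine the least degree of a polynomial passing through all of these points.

3

Divided differences on the nodes 0, 2, 3, 4, 6:
  order 0: -5  -57  -161  -357  -1145
  order 1: -26  -104  -196  -394
  order 2: -26  -46  -66
  order 3: -5  -5
  order 4: 0
The order-3 divided differences are all -5 (nonzero) and every higher order vanishes, so the data lies on a polynomial of degree exactly 3.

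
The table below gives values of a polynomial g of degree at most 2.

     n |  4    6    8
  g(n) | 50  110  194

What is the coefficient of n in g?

Write g(n) = an^2 + bn + c. Substituting each data point gives a linear system:
  16a + 4b + c = 50
  36a + 6b + c = 110
  64a + 8b + c = 194
Solving the system yields a = 3, b = 0, c = 2.
So g(n) = 3n^2 + 2.
The coefficient of n is 0.

0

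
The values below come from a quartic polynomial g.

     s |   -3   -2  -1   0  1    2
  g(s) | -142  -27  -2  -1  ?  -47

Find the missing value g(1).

-6

On equispaced nodes a degree-4 polynomial has vanishing fifth forward difference, so
  - g(-3) + 5·g(-2) - 10·g(-1) + 10·g(0) - 5·g(1) + g(2) = 0.
Substituting the known values and solving for g(1):
  -5·g(1) = 30
  g(1) = -6.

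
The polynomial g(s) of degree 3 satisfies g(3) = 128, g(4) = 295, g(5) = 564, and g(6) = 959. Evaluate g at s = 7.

Forward differences of the values at s = 3, 4, 5, 6:
  g  : 128  295  564  959
  Δ  : 167  269  395
  Δ^2: 102  126
  Δ^3: 24
The third differences are constant, confirming degree 3.
Interpolating (Newton forward form) and evaluating at s = 7 gives g(7) = 1504.

1504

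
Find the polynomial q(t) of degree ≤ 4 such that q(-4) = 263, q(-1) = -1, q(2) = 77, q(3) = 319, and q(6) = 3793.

Write q(t) = at^4 + bt^3 + ct^2 + dt + e. Substituting each data point gives a linear system:
  256a - 64b + 16c - 4d + e = 263
  a - b + c - d + e = -1
  16a + 8b + 4c + 2d + e = 77
  81a + 27b + 9c + 3d + e = 319
  1296a + 216b + 36c + 6d + e = 3793
Solving the system yields a = 2, b = 5, c = 4, d = -3, e = -5.
So q(t) = 2t^4 + 5t^3 + 4t^2 - 3t - 5.
Check: q(-4) = 263. ✓

q(t) = 2t^4 + 5t^3 + 4t^2 - 3t - 5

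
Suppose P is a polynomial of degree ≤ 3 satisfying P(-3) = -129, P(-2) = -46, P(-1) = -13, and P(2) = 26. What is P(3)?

Write P(x) = ax^3 + bx^2 + cx + d. Substituting each data point gives a linear system:
  -27a + 9b - 3c + d = -129
  -8a + 4b - 2c + d = -46
  -a + b - c + d = -13
  8a + 4b + 2c + d = 26
Solving the system yields a = 4, b = -1, c = 2, d = -6.
So P(x) = 4x^3 - x^2 + 2x - 6.
Then P(3) = 99.

99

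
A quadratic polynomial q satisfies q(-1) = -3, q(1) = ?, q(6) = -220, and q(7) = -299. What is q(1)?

The 3 known points determine the degree-2 polynomial uniquely.
Write q(n) = an^2 + bn + c. Substituting each data point gives a linear system:
  a - b + c = -3
  36a + 6b + c = -220
  49a + 7b + c = -299
Solving the system yields a = -6, b = -1, c = 2.
So q(n) = -6n² - n + 2.
Then q(1) = -5.

-5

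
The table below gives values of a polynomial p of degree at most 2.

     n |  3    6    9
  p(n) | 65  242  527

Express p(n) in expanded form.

p(n) = 6n^2 + 5n - 4

Write p(n) = an^2 + bn + c. Substituting each data point gives a linear system:
  9a + 3b + c = 65
  36a + 6b + c = 242
  81a + 9b + c = 527
Solving the system yields a = 6, b = 5, c = -4.
So p(n) = 6n² + 5n - 4.
Check: p(9) = 527. ✓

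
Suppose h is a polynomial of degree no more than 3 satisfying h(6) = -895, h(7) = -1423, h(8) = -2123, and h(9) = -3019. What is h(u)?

h(u) = -4u^3 - 2u^2 + 6u + 5

Using the Lagrange interpolation formula with nodes 6, 7, 8, 9:
  L_0(u) = (u - 7)(u - 8)(u - 9) / -6
  L_1(u) = (u - 6)(u - 8)(u - 9) / 2
  L_2(u) = (u - 6)(u - 7)(u - 9) / -2
  L_3(u) = (u - 6)(u - 7)(u - 8) / 6
Then h(u) = -895·L_0(u) - 1423·L_1(u) - 2123·L_2(u) - 3019·L_3(u).
Expanding and collecting terms gives h(u) = -4u^3 - 2u^2 + 6u + 5.
Check: h(9) = -3019. ✓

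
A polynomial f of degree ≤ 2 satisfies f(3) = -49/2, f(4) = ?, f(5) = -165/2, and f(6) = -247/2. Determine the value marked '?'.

The 3 known points determine the degree-2 polynomial uniquely.
Write f(x) = ax^2 + bx + c. Substituting each data point gives a linear system:
  9a + 3b + c = -49/2
  25a + 5b + c = -165/2
  36a + 6b + c = -247/2
Solving the system yields a = -4, b = 3, c = 5/2.
So f(x) = -4x^2 + 3x + 5/2.
Then f(4) = -99/2.

-99/2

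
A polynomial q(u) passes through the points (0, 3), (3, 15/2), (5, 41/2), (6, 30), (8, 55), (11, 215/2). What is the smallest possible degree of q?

2

Divided differences on the nodes 0, 3, 5, 6, 8, 11:
  order 0: 3  15/2  41/2  30  55  215/2
  order 1: 3/2  13/2  19/2  25/2  35/2
  order 2: 1  1  1  1
  order 3: 0  0  0
  order 4: 0  0
  order 5: 0
The order-2 divided differences are all 1 (nonzero) and every higher order vanishes, so the data lies on a polynomial of degree exactly 2.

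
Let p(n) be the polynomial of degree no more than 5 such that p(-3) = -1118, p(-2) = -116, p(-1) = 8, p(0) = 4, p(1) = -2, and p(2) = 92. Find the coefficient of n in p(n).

Write p(n) = an^5 + bn^4 + cn^3 + dn^2 + en + k. Substituting each data point gives a linear system:
  -243a + 81b - 27c + 9d - 3e + k = -1118
  -32a + 16b - 8c + 4d - 2e + k = -116
  -a + b - c + d - e + k = 8
  k = 4
  a + b + c + d + e + k = -2
  32a + 16b + 8c + 4d + 2e + k = 92
Solving the system yields a = 5, b = -1, c = -6, d = 0, e = -4, k = 4.
So p(n) = 5n^5 - n^4 - 6n^3 - 4n + 4.
The coefficient of n is -4.

-4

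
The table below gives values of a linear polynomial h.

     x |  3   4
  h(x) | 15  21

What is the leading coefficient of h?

6

Write h(x) = ax + b. Substituting each data point gives a linear system:
  3a + b = 15
  4a + b = 21
Solving the system yields a = 6, b = -3.
So h(x) = 6x - 3.
The leading coefficient is 6.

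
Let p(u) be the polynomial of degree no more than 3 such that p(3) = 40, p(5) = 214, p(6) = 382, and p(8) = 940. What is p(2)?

Write p(u) = au^3 + bu^2 + cu + d. Substituting each data point gives a linear system:
  27a + 9b + 3c + d = 40
  125a + 25b + 5c + d = 214
  216a + 36b + 6c + d = 382
  512a + 64b + 8c + d = 940
Solving the system yields a = 2, b = -1, c = -3, d = 4.
So p(u) = 2u^3 - u^2 - 3u + 4.
Then p(2) = 10.

10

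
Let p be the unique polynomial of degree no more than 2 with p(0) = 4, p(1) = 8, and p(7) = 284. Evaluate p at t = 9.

Using the Lagrange interpolation formula with nodes 0, 1, 7:
  L_0(t) = (t - 1)(t - 7) / 7
  L_1(t) = t(t - 7) / -6
  L_2(t) = t(t - 1) / 42
Then p(t) = 4·L_0(t) + 8·L_1(t) + 284·L_2(t).
Expanding and collecting terms gives p(t) = 6t² - 2t + 4.
Evaluating at t = 9: p(9) = 472.

472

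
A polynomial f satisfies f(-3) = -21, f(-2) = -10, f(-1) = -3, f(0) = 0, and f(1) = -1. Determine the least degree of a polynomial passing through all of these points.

2

Forward differences of the values at n = -3, -2, -1, 0, 1:
  f  : -21  -10  -3  0  -1
  Δ  : 11  7  3  -1
  Δ^2: -4  -4  -4
  Δ^3: 0  0
  Δ^4: 0
The second differences are constant (-4) and nonzero, while all higher differences vanish, so the minimal degree is 2.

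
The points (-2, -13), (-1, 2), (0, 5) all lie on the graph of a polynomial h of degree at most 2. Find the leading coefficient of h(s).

-6

Write h(s) = as^2 + bs + c. Substituting each data point gives a linear system:
  4a - 2b + c = -13
  a - b + c = 2
  c = 5
Solving the system yields a = -6, b = -3, c = 5.
So h(s) = -6s² - 3s + 5.
The leading coefficient is -6.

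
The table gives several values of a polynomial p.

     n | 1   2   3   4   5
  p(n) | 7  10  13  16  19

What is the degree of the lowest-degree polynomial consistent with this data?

1

Forward differences of the values at n = 1, 2, 3, 4, 5:
  p  : 7  10  13  16  19
  Δ  : 3  3  3  3
  Δ^2: 0  0  0
  Δ^3: 0  0
  Δ^4: 0
The first differences are constant (3) and nonzero, while all higher differences vanish, so the minimal degree is 1.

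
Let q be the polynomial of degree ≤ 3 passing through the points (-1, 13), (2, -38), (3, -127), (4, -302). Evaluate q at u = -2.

58

Write q(u) = au^3 + bu^2 + cu + d. Substituting each data point gives a linear system:
  -a + b - c + d = 13
  8a + 4b + 2c + d = -38
  27a + 9b + 3c + d = -127
  64a + 16b + 4c + d = -302
Solving the system yields a = -5, b = 2, c = -4, d = 2.
So q(u) = -5u^3 + 2u^2 - 4u + 2.
Then q(-2) = 58.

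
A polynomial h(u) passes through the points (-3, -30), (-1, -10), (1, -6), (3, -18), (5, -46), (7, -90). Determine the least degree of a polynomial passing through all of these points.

2

Forward differences of the values at u = -3, -1, 1, 3, 5, 7:
  h  : -30  -10  -6  -18  -46  -90
  Δ  : 20  4  -12  -28  -44
  Δ^2: -16  -16  -16  -16
  Δ^3: 0  0  0
  Δ^4: 0  0
  Δ^5: 0
The second differences are constant (-16) and nonzero, while all higher differences vanish, so the minimal degree is 2.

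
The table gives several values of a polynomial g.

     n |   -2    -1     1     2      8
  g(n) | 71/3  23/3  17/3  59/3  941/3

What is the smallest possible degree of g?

Divided differences on the nodes -2, -1, 1, 2, 8:
  order 0: 71/3  23/3  17/3  59/3  941/3
  order 1: -16  -1  14  49
  order 2: 5  5  5
  order 3: 0  0
  order 4: 0
The order-2 divided differences are all 5 (nonzero) and every higher order vanishes, so the data lies on a polynomial of degree exactly 2.

2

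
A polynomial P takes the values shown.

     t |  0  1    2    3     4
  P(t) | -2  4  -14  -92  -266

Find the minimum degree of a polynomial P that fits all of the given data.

3

Forward differences of the values at t = 0, 1, 2, 3, 4:
  P  : -2  4  -14  -92  -266
  Δ  : 6  -18  -78  -174
  Δ^2: -24  -60  -96
  Δ^3: -36  -36
  Δ^4: 0
The third differences are constant (-36) and nonzero, while all higher differences vanish, so the minimal degree is 3.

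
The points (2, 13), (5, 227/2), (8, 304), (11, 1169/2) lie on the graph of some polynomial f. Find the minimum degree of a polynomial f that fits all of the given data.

2

Forward differences of the values at t = 2, 5, 8, 11:
  f  : 13  227/2  304  1169/2
  Δ  : 201/2  381/2  561/2
  Δ^2: 90  90
  Δ^3: 0
The second differences are constant (90) and nonzero, while all higher differences vanish, so the minimal degree is 2.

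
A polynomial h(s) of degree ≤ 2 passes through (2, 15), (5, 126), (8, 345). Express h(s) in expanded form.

Using the Lagrange interpolation formula with nodes 2, 5, 8:
  L_0(s) = (s - 5)(s - 8) / 18
  L_1(s) = (s - 2)(s - 8) / -9
  L_2(s) = (s - 2)(s - 5) / 18
Then h(s) = 15·L_0(s) + 126·L_1(s) + 345·L_2(s).
Expanding and collecting terms gives h(s) = 6s² - 5s + 1.
Check: h(5) = 126. ✓

h(s) = 6s^2 - 5s + 1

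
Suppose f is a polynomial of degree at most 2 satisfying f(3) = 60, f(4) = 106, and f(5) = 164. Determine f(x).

f(x) = 6x^2 + 4x - 6

Write f(x) = ax^2 + bx + c. Substituting each data point gives a linear system:
  9a + 3b + c = 60
  16a + 4b + c = 106
  25a + 5b + c = 164
Solving the system yields a = 6, b = 4, c = -6.
So f(x) = 6x² + 4x - 6.
Check: f(3) = 60. ✓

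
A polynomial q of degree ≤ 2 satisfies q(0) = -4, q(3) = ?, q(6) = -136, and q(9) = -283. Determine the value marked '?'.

-43

The 3 known points determine the degree-2 polynomial uniquely.
Write q(n) = an^2 + bn + c. Substituting each data point gives a linear system:
  c = -4
  36a + 6b + c = -136
  81a + 9b + c = -283
Solving the system yields a = -3, b = -4, c = -4.
So q(n) = -3n² - 4n - 4.
Then q(3) = -43.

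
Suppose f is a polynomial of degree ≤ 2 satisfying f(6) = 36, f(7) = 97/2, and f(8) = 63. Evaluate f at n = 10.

Write f(n) = an^2 + bn + c. Substituting each data point gives a linear system:
  36a + 6b + c = 36
  49a + 7b + c = 97/2
  64a + 8b + c = 63
Solving the system yields a = 1, b = -1/2, c = 3.
So f(n) = n^2 - (1/2)n + 3.
Then f(10) = 98.

98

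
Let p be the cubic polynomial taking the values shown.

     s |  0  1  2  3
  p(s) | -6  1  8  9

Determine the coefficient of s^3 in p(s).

Write p(s) = as^3 + bs^2 + cs + d. Substituting each data point gives a linear system:
  d = -6
  a + b + c + d = 1
  8a + 4b + 2c + d = 8
  27a + 9b + 3c + d = 9
Solving the system yields a = -1, b = 3, c = 5, d = -6.
So p(s) = -s³ + 3s² + 5s - 6.
The leading coefficient is -1.

-1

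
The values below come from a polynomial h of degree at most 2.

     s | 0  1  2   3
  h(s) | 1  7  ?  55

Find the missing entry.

The 3 known points determine the degree-2 polynomial uniquely.
Write h(s) = as^2 + bs + c. Substituting each data point gives a linear system:
  c = 1
  a + b + c = 7
  9a + 3b + c = 55
Solving the system yields a = 6, b = 0, c = 1.
So h(s) = 6s^2 + 1.
Then h(2) = 25.

25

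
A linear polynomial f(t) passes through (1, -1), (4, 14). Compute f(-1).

Write f(t) = at + b. Substituting each data point gives a linear system:
  a + b = -1
  4a + b = 14
Solving the system yields a = 5, b = -6.
So f(t) = 5t - 6.
Then f(-1) = -11.

-11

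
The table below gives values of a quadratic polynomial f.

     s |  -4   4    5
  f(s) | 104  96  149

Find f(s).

Write f(s) = as^2 + bs + c. Substituting each data point gives a linear system:
  16a - 4b + c = 104
  16a + 4b + c = 96
  25a + 5b + c = 149
Solving the system yields a = 6, b = -1, c = 4.
So f(s) = 6s² - s + 4.
Check: f(-4) = 104. ✓

f(s) = 6s^2 - s + 4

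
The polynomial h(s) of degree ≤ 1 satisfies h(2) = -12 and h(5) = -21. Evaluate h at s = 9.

-33

Write h(s) = as + b. Substituting each data point gives a linear system:
  2a + b = -12
  5a + b = -21
Solving the system yields a = -3, b = -6.
So h(s) = -3s - 6.
Then h(9) = -33.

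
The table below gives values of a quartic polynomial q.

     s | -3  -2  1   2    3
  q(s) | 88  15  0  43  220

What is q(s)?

Write q(s) = as^4 + bs^3 + cs^2 + ds + e. Substituting each data point gives a linear system:
  81a - 27b + 9c - 3d + e = 88
  16a - 8b + 4c - 2d + e = 15
  a + b + c + d + e = 0
  16a + 8b + 4c + 2d + e = 43
  81a + 27b + 9c + 3d + e = 220
Solving the system yields a = 2, b = 3, c = -1, d = -5, e = 1.
So q(s) = 2s^4 + 3s^3 - s^2 - 5s + 1.
Check: q(-3) = 88. ✓

q(s) = 2s^4 + 3s^3 - s^2 - 5s + 1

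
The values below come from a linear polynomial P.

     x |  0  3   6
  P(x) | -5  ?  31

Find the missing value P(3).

13

On equispaced nodes a degree-1 polynomial has vanishing second forward difference, so
  P(0) - 2·P(3) + P(6) = 0.
Substituting the known values and solving for P(3):
  -2·P(3) = -26
  P(3) = 13.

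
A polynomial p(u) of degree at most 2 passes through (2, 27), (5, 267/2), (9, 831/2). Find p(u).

p(u) = 5u^2 + (1/2)u + 6

Write p(u) = au^2 + bu + c. Substituting each data point gives a linear system:
  4a + 2b + c = 27
  25a + 5b + c = 267/2
  81a + 9b + c = 831/2
Solving the system yields a = 5, b = 1/2, c = 6.
So p(u) = 5u² + (1/2)u + 6.
Check: p(2) = 27. ✓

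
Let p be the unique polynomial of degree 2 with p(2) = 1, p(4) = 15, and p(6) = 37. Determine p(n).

Write p(n) = an^2 + bn + c. Substituting each data point gives a linear system:
  4a + 2b + c = 1
  16a + 4b + c = 15
  36a + 6b + c = 37
Solving the system yields a = 1, b = 1, c = -5.
So p(n) = n² + n - 5.
Check: p(2) = 1. ✓

p(n) = n^2 + n - 5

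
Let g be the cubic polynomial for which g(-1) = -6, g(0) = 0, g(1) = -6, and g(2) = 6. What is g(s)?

Using the Lagrange interpolation formula with nodes -1, 0, 1, 2:
  L_0(s) = s(s - 1)(s - 2) / -6
  L_1(s) = (s + 1)(s - 1)(s - 2) / 2
  L_2(s) = (s + 1)s(s - 2) / -2
  L_3(s) = (s + 1)s(s - 1) / 6
Then g(s) = -6·L_0(s) + 0·L_1(s) - 6·L_2(s) + 6·L_3(s).
Expanding and collecting terms gives g(s) = 5s³ - 6s² - 5s.
Check: g(-1) = -6. ✓

g(s) = 5s^3 - 6s^2 - 5s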